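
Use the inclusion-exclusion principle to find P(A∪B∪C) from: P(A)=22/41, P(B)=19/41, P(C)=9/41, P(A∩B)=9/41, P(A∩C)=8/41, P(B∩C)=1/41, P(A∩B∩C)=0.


P(A∪B∪C) = P(A)+P(B)+P(C) - P(AB)-P(AC)-P(BC) + P(ABC)
= 22/41+19/41+9/41 - 9/41-8/41-1/41 + 0
= 32/41

32/41


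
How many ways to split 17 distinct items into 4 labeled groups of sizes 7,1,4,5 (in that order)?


17! = 355687428096000
Denominator: 7!=5040 * 1!=1 * 4!=24 * 5!=120
Coefficient = 355687428096000 / 14515200 = 24504480

24504480


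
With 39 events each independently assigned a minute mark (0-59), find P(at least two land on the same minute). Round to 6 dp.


P(all different) = prod((60-i)/60 for i=0..38) = 0.000000
P(at least one match) = 1 - 0.000000 = 1.000000

1.000000


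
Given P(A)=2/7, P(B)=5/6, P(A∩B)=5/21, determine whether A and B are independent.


P(A)*P(B) = 2/7*5/6 = 5/21
P(A∩B) = 5/21, which equals P(A)P(B), so independent

Yes, A and B are independent


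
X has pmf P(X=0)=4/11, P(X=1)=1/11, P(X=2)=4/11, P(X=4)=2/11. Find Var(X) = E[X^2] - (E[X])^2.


E[X] = 17/11, E[X^2] = 49/11
Var(X) = E[X^2] - (E[X])^2 = 49/11 - (17/11)^2 = 250/121

250/121


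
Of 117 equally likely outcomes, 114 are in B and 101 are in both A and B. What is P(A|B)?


P(A|B) = P(A∩B)/P(B) = (101/117)/(114/117) = 101/114

101/114


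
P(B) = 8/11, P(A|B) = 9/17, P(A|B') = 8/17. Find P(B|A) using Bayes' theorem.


P(A) = P(A|B)P(B) + P(A|B')P(B') = 9/17*8/11 + 8/17*3/11 = 96/187
P(B|A) = P(A|B)P(B)/P(A) = (72/187)/(96/187) = 3/4

3/4


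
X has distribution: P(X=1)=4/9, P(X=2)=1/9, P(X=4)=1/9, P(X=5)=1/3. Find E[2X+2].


E[2X+2] = sum(g(x)*P(x))
= 4*4/9 + 6*1/9 + 10*1/9 + 12*1/3
= 68/9

68/9


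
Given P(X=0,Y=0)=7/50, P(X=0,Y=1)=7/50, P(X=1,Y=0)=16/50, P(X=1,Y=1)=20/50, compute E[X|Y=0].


P(Y=0) = 23/50
E[X|Y=0] = (0*7 + 1*16)/23 = 16/23

16/23


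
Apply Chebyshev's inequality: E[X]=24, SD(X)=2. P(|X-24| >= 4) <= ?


k = 4/2 = 2
Chebyshev: P(|X-mu| >= k*sigma) <= 1/k^2 = 1/2^2 = 1/4

1/4


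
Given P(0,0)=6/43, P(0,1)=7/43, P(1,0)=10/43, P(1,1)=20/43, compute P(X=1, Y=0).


Read from table: P(X=1, Y=0) = 10/43

10/43


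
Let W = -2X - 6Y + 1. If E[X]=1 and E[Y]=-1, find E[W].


E[-2X - 6Y + 1] = -2*E[X] - 6*E[Y] + 1
= (-2)*(1) + (-6)*(-1) + (1)
= -2 + 6 + 1 = 5

5


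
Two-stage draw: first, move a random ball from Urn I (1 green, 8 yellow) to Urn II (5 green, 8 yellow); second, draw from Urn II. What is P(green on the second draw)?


P(transfer green) = 1/9; P(transfer yellow) = 8/9
If green transferred: Urn II has 6 green of 14, so P(green|green moved) = 3/7
If yellow transferred: Urn II has 5 green of 14, so P(green|yellow moved) = 5/14
By total probability: P(green) = 1/9*3/7 + 8/9*5/14 = 23/63

23/63


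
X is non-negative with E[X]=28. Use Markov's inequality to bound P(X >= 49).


Markov: P(X >= a) <= E[X]/a
P(X >= 49) <= 28/49 = 4/7

4/7


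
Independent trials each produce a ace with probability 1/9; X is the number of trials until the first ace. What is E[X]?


For geometric (trials until first success), E[X] = 1/p = 1/(1/9) = 9

9


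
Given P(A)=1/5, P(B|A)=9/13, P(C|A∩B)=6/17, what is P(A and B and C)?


P(A∩B∩C) = P(A) * P(B|A) * P(C|A∩B)
= 1/5 * 9/13 * 6/17
= 9/65 * 6/17 = 54/1105

54/1105


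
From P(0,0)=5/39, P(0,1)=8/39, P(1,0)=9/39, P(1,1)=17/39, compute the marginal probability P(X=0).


P(X=0) = P(0,0)+P(0,1) = 5/39 + 8/39 = 13/39 = 1/3

1/3


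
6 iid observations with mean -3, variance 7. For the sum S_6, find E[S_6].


E[S_n] = n*E[X_1] = 6*-3 = -18

-18


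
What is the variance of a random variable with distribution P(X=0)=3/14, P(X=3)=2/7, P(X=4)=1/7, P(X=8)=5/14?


E[X] = 30/7, E[X^2] = 194/7
Var(X) = E[X^2] - (E[X])^2 = 194/7 - (30/7)^2 = 458/49

458/49


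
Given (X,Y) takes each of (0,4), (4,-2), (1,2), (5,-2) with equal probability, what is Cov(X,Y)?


E[X]=5/2, E[Y]=1/2, E[XY]=-4
Cov(X,Y) = E[XY] - E[X]E[Y] = -4 - 5/2*1/2 = -21/4

-21/4


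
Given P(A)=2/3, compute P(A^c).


P(A') = 1 - P(A) = 1 - 2/3 = 1/3

1/3


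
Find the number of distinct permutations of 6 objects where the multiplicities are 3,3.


6! = 720
Denominator: 3!=6 * 3!=6
Coefficient = 720 / 36 = 20

20


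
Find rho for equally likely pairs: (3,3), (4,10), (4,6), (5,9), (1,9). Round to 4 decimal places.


Cov(X,Y) = 0.2400, Var(X) = 1.8400, Var(Y) = 6.6400
rho = Cov/(sqrt(VarX)*sqrt(VarY)) = 0.0687

0.0687


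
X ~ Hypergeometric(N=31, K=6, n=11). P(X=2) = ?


P(X=2) = C(6,2)*C(25,9) / C(31,11)
= 15*2042975 / 84672315
= 30644625/84672315 = 88825/245427

88825/245427


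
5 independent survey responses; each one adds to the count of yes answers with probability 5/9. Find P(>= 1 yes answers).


P(at least one) = 1 - P(none)
P(none) = (1 - 5/9)^5 = (4/9)^5 = 1024/59049
P(at least one) = 1 - 1024/59049 = 58025/59049

58025/59049


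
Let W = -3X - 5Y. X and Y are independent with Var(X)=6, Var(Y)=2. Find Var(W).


Independence => Cov(X,Y)=0
Var(-3X - 5Y) = (-3)^2*Var(X) + (-5)^2*Var(Y)
= 9*6 + 25*2 = 104

104


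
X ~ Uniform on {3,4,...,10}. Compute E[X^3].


E[X^3] = (1/8) * sum(x^3 for x=3..10)
= 3016/8 = 377

377


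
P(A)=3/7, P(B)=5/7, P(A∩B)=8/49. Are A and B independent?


P(A)*P(B) = 3/7*5/7 = 15/49
P(A∩B) = 8/49 != 15/49, so not independent

No, A and B are not independent


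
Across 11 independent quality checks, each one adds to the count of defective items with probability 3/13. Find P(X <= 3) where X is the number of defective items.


P(X<=3) = P(X=0) + P(X=1) + P(X=2) + P(X=3)
= 100000000000/1792160394037 + 330000000000/1792160394037 + 495000000000/1792160394037 + 445500000000/1792160394037
= 1370500000000/1792160394037

1370500000000/1792160394037


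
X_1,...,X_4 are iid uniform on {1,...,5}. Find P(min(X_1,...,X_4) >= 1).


P(min >= 1) = P(all X_i >= 1) = (P(X_1 >= 1))^4
= (5/5)^4 = 1^4 = 1

1


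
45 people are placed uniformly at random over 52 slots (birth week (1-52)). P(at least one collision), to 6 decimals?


P(all different) = prod((52-i)/52 for i=0..44) = 0.000000
P(at least one match) = 1 - 0.000000 = 1.000000

1.000000


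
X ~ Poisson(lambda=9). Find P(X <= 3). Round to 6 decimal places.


P(X<=3) = e^(-9)*9^0/0! + e^(-9)*9^1/1! + e^(-9)*9^2/2! + e^(-9)*9^3/3!
≈ 0.0001234098 + 0.0011106882 + 0.0049980971 + 0.0149942912
= 0.0212264863
≈ 0.021226

0.021226


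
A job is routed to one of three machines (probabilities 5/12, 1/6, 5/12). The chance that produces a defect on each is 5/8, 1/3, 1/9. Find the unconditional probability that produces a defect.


P(A) = P(A|B1)P(B1) + P(A|B2)P(B2) + P(A|B3)P(B3)
= 5/8*5/12 + 1/3*1/6 + 1/9*5/12
= 25/96 + 1/18 + 5/108 = 313/864

313/864


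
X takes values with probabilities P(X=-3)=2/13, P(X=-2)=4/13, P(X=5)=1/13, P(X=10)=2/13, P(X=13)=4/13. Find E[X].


E[X] = sum(x * P(x))
= -3*2/13 - 2*4/13 + 5*1/13 + 10*2/13 + 13*4/13
= 63/13

63/13


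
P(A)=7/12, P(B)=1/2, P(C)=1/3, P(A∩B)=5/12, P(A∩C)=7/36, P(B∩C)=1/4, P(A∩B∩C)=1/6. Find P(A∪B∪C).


P(A∪B∪C) = P(A)+P(B)+P(C) - P(AB)-P(AC)-P(BC) + P(ABC)
= 7/12+1/2+1/3 - 5/12-7/36-1/4 + 1/6
= 13/18

13/18


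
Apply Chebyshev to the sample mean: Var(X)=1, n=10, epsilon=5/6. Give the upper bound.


Var(Xbar) = Var(X)/n = 1/10
Chebyshev: P(|Xbar-mu| >= 5/6) <= Var(Xbar)/(5/6)^2 = (1/10)/(25/36) = 18/125

18/125


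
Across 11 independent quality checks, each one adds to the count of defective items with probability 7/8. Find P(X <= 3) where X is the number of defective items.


P(X<=3) = P(X=0) + P(X=1) + P(X=2) + P(X=3)
= 1/8589934592 + 77/8589934592 + 2695/8589934592 + 56595/8589934592
= 7421/1073741824

7421/1073741824


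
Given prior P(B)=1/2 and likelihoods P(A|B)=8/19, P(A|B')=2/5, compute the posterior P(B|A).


P(A) = P(A|B)P(B) + P(A|B')P(B') = 8/19*1/2 + 2/5*1/2 = 39/95
P(B|A) = P(A|B)P(B)/P(A) = (4/19)/(39/95) = 20/39

20/39


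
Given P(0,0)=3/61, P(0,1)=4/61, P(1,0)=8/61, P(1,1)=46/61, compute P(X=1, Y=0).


Read from table: P(X=1, Y=0) = 8/61

8/61


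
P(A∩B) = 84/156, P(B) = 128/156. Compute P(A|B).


P(A|B) = P(A∩B)/P(B) = (84/156)/(128/156) = 84/128 = 21/32

21/32


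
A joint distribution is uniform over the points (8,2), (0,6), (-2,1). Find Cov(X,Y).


E[X]=2, E[Y]=3, E[XY]=14/3
Cov(X,Y) = E[XY] - E[X]E[Y] = 14/3 - 2*3 = -4/3

-4/3


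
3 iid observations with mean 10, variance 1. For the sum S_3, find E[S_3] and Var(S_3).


E[S_n] = n*mu = 3*10 = 30
Var(S_n) = n*sigma^2 = 3*1 = 3

E[S_3]=30, Var(S_3)=3


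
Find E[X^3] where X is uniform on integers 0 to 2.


E[X^3] = (1/3) * sum(x^3 for x=0..2)
= 9/3 = 3

3


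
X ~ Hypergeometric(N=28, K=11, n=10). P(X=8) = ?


P(X=8) = C(11,8)*C(17,2) / C(28,10)
= 165*136 / 13123110
= 22440/13123110 = 68/39767

68/39767


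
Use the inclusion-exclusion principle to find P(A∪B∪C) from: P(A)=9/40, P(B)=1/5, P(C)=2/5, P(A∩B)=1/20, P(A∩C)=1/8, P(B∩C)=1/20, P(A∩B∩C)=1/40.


P(A∪B∪C) = P(A)+P(B)+P(C) - P(AB)-P(AC)-P(BC) + P(ABC)
= 9/40+1/5+2/5 - 1/20-1/8-1/20 + 1/40
= 5/8

5/8


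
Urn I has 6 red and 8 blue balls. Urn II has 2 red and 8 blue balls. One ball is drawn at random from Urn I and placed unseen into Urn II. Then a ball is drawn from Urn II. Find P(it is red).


P(transfer red) = 6/14 = 3/7; P(transfer blue) = 4/7
If red transferred: Urn II has 3 red of 11, so P(red|red moved) = 3/11
If blue transferred: Urn II has 2 red of 11, so P(red|blue moved) = 2/11
By total probability: P(red) = 3/7*3/11 + 4/7*2/11 = 17/77

17/77


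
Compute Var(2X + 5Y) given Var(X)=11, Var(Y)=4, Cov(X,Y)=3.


Var(2X + 5Y) = 2^2*Var(X) + 5^2*Var(Y) + 2*2*5*Cov(X,Y)
= 4*11 + 25*4 + 20*3
= 44 + 100 + 60 = 204

204


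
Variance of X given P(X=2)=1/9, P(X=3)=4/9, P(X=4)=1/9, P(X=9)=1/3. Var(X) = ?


E[X] = 5, E[X^2] = 299/9
Var(X) = E[X^2] - (E[X])^2 = 299/9 - (5)^2 = 74/9

74/9


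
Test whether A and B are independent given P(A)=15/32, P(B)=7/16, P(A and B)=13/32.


P(A)*P(B) = 15/32*7/16 = 105/512
P(A∩B) = 13/32 != 105/512, so not independent

No, A and B are not independent


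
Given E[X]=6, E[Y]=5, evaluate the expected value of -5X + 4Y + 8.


E[-5X + 4Y + 8] = -5*E[X] + 4*E[Y] + 8
= (-5)*(6) + (4)*(5) + (8)
= -30 + 20 + 8 = -2

-2


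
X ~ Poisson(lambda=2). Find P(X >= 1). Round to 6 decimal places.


P(X>=1) = 1 - P(X<=0) = 1 - (e^(-2)*2^0/0!)
≈ 1 - 0.1353352832 = 0.8646647168
≈ 0.864665

0.864665


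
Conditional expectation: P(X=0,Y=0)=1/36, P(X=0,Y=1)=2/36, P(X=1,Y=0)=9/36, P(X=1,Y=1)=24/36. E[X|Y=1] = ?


P(Y=1) = 26/36
E[X|Y=1] = (0*2 + 1*24)/26 = 24/26 = 12/13

12/13


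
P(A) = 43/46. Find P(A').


P(A') = 1 - P(A) = 1 - 43/46 = 3/46

3/46


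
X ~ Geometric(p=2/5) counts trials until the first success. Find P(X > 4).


P(X > 4) = P(first 4 trials all fail) = (1-p)^4 = (3/5)^4 = 81/625

81/625


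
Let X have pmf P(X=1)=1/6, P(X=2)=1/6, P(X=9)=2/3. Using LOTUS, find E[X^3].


E[X^3] = sum(g(x)*P(x))
= 1*1/6 + 8*1/6 + 729*2/3
= 975/2

975/2


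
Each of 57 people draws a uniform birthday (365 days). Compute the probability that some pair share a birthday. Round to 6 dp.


P(all different) = prod((365-i)/365 for i=0..56) = 0.009878
P(at least one match) = 1 - 0.009878 = 0.990122

0.990122


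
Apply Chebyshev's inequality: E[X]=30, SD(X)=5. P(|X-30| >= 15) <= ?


k = 15/5 = 3
Chebyshev: P(|X-mu| >= k*sigma) <= 1/k^2 = 1/3^2 = 1/9

1/9


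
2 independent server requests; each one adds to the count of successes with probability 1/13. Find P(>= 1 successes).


P(at least one) = 1 - P(none)
P(none) = (1 - 1/13)^2 = (12/13)^2 = 144/169
P(at least one) = 1 - 144/169 = 25/169

25/169


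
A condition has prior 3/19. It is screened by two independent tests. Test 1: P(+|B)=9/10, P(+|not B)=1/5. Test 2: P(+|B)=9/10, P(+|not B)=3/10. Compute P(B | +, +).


After test 1: P(+) = 9/10*3/19 + 1/5*16/19 = 59/190
P(B|+) = (27/190)/(59/190) = 27/59
After test 2 (use post1 as new prior): P(+) = 9/10*27/59 + 3/10*32/59 = 339/590
P(B|+,+) = (243/590)/(339/590) = 81/113

81/113


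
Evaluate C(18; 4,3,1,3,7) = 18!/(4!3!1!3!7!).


18! = 6402373705728000
Denominator: 4!=24 * 3!=6 * 1!=1 * 3!=6 * 7!=5040
Coefficient = 6402373705728000 / 4354560 = 1470268800

1470268800


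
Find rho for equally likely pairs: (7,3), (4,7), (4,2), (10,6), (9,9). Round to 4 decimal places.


Cov(X,Y) = 2.8800, Var(X) = 6.1600, Var(Y) = 6.6400
rho = Cov/(sqrt(VarX)*sqrt(VarY)) = 0.4503

0.4503


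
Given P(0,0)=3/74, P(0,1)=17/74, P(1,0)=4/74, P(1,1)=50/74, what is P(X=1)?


P(X=1) = P(1,0)+P(1,1) = 4/74 + 50/74 = 54/74 = 27/37

27/37


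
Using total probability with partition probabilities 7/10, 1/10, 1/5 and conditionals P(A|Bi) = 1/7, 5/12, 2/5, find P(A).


P(A) = P(A|B1)P(B1) + P(A|B2)P(B2) + P(A|B3)P(B3)
= 1/7*7/10 + 5/12*1/10 + 2/5*1/5
= 1/10 + 1/24 + 2/25 = 133/600

133/600


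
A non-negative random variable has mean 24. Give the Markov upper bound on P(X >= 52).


Markov: P(X >= a) <= E[X]/a
P(X >= 52) <= 24/52 = 6/13

6/13


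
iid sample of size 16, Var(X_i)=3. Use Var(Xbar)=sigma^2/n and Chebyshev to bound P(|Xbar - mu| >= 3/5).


Var(Xbar) = Var(X)/n = 3/16
Chebyshev: P(|Xbar-mu| >= 3/5) <= Var(Xbar)/(3/5)^2 = (3/16)/(9/25) = 25/48

25/48


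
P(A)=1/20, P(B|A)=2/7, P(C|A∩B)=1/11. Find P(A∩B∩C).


P(A∩B∩C) = P(A) * P(B|A) * P(C|A∩B)
= 1/20 * 2/7 * 1/11
= 1/70 * 1/11 = 1/770

1/770


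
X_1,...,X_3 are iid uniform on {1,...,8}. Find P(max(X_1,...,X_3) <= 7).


P(max <= 7) = P(all X_i <= 7) = (P(X_1 <= 7))^3
= (7/8)^3 = 343/512

343/512


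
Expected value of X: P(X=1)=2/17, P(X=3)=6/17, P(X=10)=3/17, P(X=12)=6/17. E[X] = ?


E[X] = sum(x * P(x))
= 1*2/17 + 3*6/17 + 10*3/17 + 12*6/17
= 122/17

122/17


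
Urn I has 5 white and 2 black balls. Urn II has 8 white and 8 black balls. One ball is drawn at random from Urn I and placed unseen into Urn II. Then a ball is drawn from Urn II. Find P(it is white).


P(transfer white) = 5/7; P(transfer black) = 2/7
If white transferred: Urn II has 9 white of 17, so P(white|white moved) = 9/17
If black transferred: Urn II has 8 white of 17, so P(white|black moved) = 8/17
By total probability: P(white) = 5/7*9/17 + 2/7*8/17 = 61/119

61/119


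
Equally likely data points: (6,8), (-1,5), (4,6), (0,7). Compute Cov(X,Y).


E[X]=9/4, E[Y]=13/2, E[XY]=67/4
Cov(X,Y) = E[XY] - E[X]E[Y] = 67/4 - 9/4*13/2 = 17/8

17/8


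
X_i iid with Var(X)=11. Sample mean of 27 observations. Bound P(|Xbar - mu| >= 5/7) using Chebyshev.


Var(Xbar) = Var(X)/n = 11/27
Chebyshev: P(|Xbar-mu| >= 5/7) <= Var(Xbar)/(5/7)^2 = (11/27)/(25/49) = 539/675

539/675


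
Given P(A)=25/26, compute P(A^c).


P(A') = 1 - P(A) = 1 - 25/26 = 1/26

1/26


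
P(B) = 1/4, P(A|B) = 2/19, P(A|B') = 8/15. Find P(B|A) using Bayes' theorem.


P(A) = P(A|B)P(B) + P(A|B')P(B') = 2/19*1/4 + 8/15*3/4 = 81/190
P(B|A) = P(A|B)P(B)/P(A) = (1/38)/(81/190) = 5/81

5/81


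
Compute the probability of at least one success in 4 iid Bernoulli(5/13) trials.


P(at least one) = 1 - P(none)
P(none) = (1 - 5/13)^4 = (8/13)^4 = 4096/28561
P(at least one) = 1 - 4096/28561 = 24465/28561

24465/28561


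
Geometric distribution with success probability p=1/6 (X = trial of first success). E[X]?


For geometric (trials until first success), E[X] = 1/p = 1/(1/6) = 6

6


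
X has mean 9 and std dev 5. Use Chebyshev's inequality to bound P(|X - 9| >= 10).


k = 10/5 = 2
Chebyshev: P(|X-mu| >= k*sigma) <= 1/k^2 = 1/2^2 = 1/4

1/4


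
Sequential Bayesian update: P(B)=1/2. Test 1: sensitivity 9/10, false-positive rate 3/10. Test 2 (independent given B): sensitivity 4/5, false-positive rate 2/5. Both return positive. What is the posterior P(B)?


After test 1: P(+) = 9/10*1/2 + 3/10*1/2 = 3/5
P(B|+) = (9/20)/(3/5) = 3/4
After test 2 (use post1 as new prior): P(+) = 4/5*3/4 + 2/5*1/4 = 7/10
P(B|+,+) = (3/5)/(7/10) = 6/7

6/7


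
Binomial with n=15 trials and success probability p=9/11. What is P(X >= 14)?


P(X>=14) = P(X=14) + P(X=15)
= 686303773648830/4177248169415651 + 205891132094649/4177248169415651
= 892194905743479/4177248169415651

892194905743479/4177248169415651


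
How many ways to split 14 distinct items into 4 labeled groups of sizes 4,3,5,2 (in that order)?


14! = 87178291200
Denominator: 4!=24 * 3!=6 * 5!=120 * 2!=2
Coefficient = 87178291200 / 34560 = 2522520

2522520


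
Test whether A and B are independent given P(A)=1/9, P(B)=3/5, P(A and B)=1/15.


P(A)*P(B) = 1/9*3/5 = 1/15
P(A∩B) = 1/15, which equals P(A)P(B), so independent

Yes, A and B are independent


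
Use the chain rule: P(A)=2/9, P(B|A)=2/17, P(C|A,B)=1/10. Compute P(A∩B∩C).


P(A∩B∩C) = P(A) * P(B|A) * P(C|A∩B)
= 2/9 * 2/17 * 1/10
= 4/153 * 1/10 = 2/765

2/765


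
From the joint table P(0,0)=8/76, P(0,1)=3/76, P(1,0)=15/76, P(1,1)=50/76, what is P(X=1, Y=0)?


Read from table: P(X=1, Y=0) = 15/76

15/76


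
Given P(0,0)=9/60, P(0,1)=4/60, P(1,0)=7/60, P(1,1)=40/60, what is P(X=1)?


P(X=1) = P(1,0)+P(1,1) = 7/60 + 40/60 = 47/60

47/60


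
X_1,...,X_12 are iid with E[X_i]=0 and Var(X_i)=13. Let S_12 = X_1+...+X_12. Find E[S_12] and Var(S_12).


E[S_n] = n*mu = 12*0 = 0
Var(S_n) = n*sigma^2 = 12*13 = 156

E[S_12]=0, Var(S_12)=156


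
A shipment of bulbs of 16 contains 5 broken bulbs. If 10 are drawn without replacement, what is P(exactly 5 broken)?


P(X=5) = C(5,5)*C(11,5) / C(16,10)
= 1*462 / 8008
= 462/8008 = 3/52

3/52


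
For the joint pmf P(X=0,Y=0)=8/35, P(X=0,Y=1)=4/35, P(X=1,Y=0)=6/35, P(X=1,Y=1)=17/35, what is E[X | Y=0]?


P(Y=0) = 14/35
E[X|Y=0] = (0*8 + 1*6)/14 = 6/14 = 3/7

3/7


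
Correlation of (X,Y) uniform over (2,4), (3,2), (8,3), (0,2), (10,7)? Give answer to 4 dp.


Cov(X,Y) = 5.0400, Var(X) = 14.2400, Var(Y) = 3.4400
rho = Cov/(sqrt(VarX)*sqrt(VarY)) = 0.7201

0.7201


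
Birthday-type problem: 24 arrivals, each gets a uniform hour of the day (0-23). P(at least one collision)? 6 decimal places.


P(all different) = prod((24-i)/24 for i=0..23) = 0.000000
P(at least one match) = 1 - 0.000000 = 1.000000

1.000000


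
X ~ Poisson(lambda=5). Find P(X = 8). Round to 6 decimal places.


P(X=8) = e^(-5) * 5^8 / 8!
≈ 0.006737946999 * 390625 / 40320
≈ 0.065278

0.065278


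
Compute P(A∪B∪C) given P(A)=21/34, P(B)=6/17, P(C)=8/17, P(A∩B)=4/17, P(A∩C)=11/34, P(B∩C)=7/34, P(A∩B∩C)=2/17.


P(A∪B∪C) = P(A)+P(B)+P(C) - P(AB)-P(AC)-P(BC) + P(ABC)
= 21/34+6/17+8/17 - 4/17-11/34-7/34 + 2/17
= 27/34

27/34


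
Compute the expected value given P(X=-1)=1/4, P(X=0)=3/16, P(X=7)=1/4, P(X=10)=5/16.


E[X] = sum(x * P(x))
= -1*1/4 + 0*3/16 + 7*1/4 + 10*5/16
= 37/8

37/8


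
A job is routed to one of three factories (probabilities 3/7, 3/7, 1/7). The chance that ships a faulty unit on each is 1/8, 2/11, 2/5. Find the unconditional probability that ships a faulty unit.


P(A) = P(A|B1)P(B1) + P(A|B2)P(B2) + P(A|B3)P(B3)
= 1/8*3/7 + 2/11*3/7 + 2/5*1/7
= 3/56 + 6/77 + 2/35 = 83/440

83/440


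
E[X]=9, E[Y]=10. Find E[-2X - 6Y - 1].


E[-2X - 6Y - 1] = -2*E[X] - 6*E[Y] - 1
= (-2)*(9) + (-6)*(10) + (-1)
= -18 - 60 - 1 = -79

-79


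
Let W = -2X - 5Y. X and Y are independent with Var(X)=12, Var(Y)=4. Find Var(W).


Independence => Cov(X,Y)=0
Var(-2X - 5Y) = (-2)^2*Var(X) + (-5)^2*Var(Y)
= 4*12 + 25*4 = 148

148


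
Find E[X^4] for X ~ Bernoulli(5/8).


For Bernoulli: X in {0,1}
E[X^4] = 0^4*(1-5/8) + 1^4*5/8 = 5/8

5/8


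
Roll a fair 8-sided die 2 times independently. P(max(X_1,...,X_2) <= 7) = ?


P(max <= 7) = P(all X_i <= 7) = (P(X_1 <= 7))^2
= (7/8)^2 = 49/64

49/64


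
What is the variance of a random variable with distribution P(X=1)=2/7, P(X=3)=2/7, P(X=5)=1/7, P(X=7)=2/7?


E[X] = 27/7, E[X^2] = 143/7
Var(X) = E[X^2] - (E[X])^2 = 143/7 - (27/7)^2 = 272/49

272/49


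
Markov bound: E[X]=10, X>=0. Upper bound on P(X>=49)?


Markov: P(X >= a) <= E[X]/a
P(X >= 49) <= 10/49

10/49


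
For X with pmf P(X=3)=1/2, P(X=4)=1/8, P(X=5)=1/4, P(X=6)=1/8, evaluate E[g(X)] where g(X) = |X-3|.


E[|X-3|] = sum(g(x)*P(x))
= 0*1/2 + 1*1/8 + 2*1/4 + 3*1/8
= 1

1


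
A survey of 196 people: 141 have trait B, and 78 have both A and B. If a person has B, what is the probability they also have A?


P(A|B) = P(A∩B)/P(B) = (78/196)/(141/196) = 78/141 = 26/47

26/47


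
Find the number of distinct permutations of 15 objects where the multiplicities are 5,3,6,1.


15! = 1307674368000
Denominator: 5!=120 * 3!=6 * 6!=720 * 1!=1
Coefficient = 1307674368000 / 518400 = 2522520

2522520


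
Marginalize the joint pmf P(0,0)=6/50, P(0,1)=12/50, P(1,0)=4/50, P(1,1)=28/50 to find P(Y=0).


P(Y=0) = P(0,0)+P(1,0) = 6/50 + 4/50 = 10/50 = 1/5

1/5


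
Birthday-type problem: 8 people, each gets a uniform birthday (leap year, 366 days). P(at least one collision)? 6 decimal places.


P(all different) = prod((366-i)/366 for i=0..7) = 0.925861
P(at least one match) = 1 - 0.925861 = 0.074139

0.074139


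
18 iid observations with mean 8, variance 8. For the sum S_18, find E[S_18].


E[S_n] = n*E[X_1] = 18*8 = 144

144


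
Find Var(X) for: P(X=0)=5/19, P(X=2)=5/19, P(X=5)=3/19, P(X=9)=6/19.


E[X] = 79/19, E[X^2] = 581/19
Var(X) = E[X^2] - (E[X])^2 = 581/19 - (79/19)^2 = 4798/361

4798/361


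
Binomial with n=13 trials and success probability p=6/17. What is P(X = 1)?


P(X=1) = C(13,1) * p^1 * (1-p)^12
= 13 * 6/17 * 3138428376721/582622237229761
= 244797413384238/9904578032905937

244797413384238/9904578032905937


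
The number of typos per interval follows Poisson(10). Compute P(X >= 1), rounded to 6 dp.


P(X>=1) = 1 - P(X<=0) = 1 - (e^(-10)*10^0/0!)
≈ 1 - 0.0000453999 = 0.9999546001
≈ 0.999955

0.999955


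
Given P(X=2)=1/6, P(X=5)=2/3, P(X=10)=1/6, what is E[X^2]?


E[X^2] = sum(g(x)*P(x))
= 4*1/6 + 25*2/3 + 100*1/6
= 34

34


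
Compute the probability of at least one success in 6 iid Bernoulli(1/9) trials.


P(at least one) = 1 - P(none)
P(none) = (1 - 1/9)^6 = (8/9)^6 = 262144/531441
P(at least one) = 1 - 262144/531441 = 269297/531441

269297/531441


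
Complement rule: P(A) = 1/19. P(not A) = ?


P(A') = 1 - P(A) = 1 - 1/19 = 18/19

18/19


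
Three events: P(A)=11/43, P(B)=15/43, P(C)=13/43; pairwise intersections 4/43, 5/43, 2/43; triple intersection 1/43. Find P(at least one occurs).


P(A∪B∪C) = P(A)+P(B)+P(C) - P(AB)-P(AC)-P(BC) + P(ABC)
= 11/43+15/43+13/43 - 4/43-5/43-2/43 + 1/43
= 29/43

29/43


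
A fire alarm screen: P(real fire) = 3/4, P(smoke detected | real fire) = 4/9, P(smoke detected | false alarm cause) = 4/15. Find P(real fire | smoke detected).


P(A) = P(A|B)P(B) + P(A|B')P(B') = 4/9*3/4 + 4/15*1/4 = 2/5
P(B|A) = P(A|B)P(B)/P(A) = (1/3)/(2/5) = 5/6

5/6


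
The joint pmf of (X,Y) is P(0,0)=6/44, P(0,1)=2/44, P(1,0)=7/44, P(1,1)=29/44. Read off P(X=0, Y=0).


Read from table: P(X=0, Y=0) = 6/44 = 3/22

3/22


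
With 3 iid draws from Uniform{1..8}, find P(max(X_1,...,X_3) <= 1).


P(max <= 1) = P(all X_i <= 1) = (P(X_1 <= 1))^3
= (1/8)^3 = 1/512

1/512


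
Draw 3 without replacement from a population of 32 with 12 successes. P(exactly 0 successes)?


P(X=0) = C(12,0)*C(20,3) / C(32,3)
= 1*1140 / 4960
= 1140/4960 = 57/248

57/248


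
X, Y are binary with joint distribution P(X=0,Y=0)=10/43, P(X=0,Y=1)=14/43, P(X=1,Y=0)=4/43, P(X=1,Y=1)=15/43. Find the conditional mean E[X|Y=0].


P(Y=0) = 14/43
E[X|Y=0] = (0*10 + 1*4)/14 = 4/14 = 2/7

2/7


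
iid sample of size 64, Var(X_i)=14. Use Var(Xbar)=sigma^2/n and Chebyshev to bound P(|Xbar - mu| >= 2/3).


Var(Xbar) = Var(X)/n = 14/64
Chebyshev: P(|Xbar-mu| >= 2/3) <= Var(Xbar)/(2/3)^2 = (7/32)/(4/9) = 63/128

63/128


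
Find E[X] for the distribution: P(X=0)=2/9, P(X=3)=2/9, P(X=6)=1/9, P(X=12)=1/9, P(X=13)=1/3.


E[X] = sum(x * P(x))
= 0*2/9 + 3*2/9 + 6*1/9 + 12*1/9 + 13*1/3
= 7

7


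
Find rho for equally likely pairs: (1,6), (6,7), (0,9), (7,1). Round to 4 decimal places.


Cov(X,Y) = -6.3750, Var(X) = 9.2500, Var(Y) = 8.6875
rho = Cov/(sqrt(VarX)*sqrt(VarY)) = -0.7112

-0.7112


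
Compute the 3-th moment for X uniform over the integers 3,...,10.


E[X^3] = (1/8) * sum(x^3 for x=3..10)
= 3016/8 = 377

377


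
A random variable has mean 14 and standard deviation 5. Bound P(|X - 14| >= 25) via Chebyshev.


k = 25/5 = 5
Chebyshev: P(|X-mu| >= k*sigma) <= 1/k^2 = 1/5^2 = 1/25

1/25


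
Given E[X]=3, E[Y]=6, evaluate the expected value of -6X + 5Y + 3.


E[-6X + 5Y + 3] = -6*E[X] + 5*E[Y] + 3
= (-6)*(3) + (5)*(6) + (3)
= -18 + 30 + 3 = 15

15


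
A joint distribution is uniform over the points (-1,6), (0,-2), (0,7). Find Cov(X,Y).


E[X]=-1/3, E[Y]=11/3, E[XY]=-2
Cov(X,Y) = E[XY] - E[X]E[Y] = -2 + 1/3*11/3 = -7/9

-7/9


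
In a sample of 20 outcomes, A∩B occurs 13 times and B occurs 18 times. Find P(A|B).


P(A|B) = P(A∩B)/P(B) = (13/20)/(18/20) = 13/18

13/18


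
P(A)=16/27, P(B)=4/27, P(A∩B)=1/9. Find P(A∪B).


P(A∪B) = P(A) + P(B) - P(A∩B)
= 16/27 + 4/27 - 1/9 = 17/27

17/27


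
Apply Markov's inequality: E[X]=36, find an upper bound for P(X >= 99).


Markov: P(X >= a) <= E[X]/a
P(X >= 99) <= 36/99 = 4/11

4/11


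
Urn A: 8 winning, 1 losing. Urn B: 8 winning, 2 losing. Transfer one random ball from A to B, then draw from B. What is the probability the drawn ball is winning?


P(transfer winning) = 8/9; P(transfer losing) = 1/9
If winning transferred: Urn II has 9 winning of 11, so P(winning|winning moved) = 9/11
If losing transferred: Urn II has 8 winning of 11, so P(winning|losing moved) = 8/11
By total probability: P(winning) = 8/9*9/11 + 1/9*8/11 = 80/99

80/99


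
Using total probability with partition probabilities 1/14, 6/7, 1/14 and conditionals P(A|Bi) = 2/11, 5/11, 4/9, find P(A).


P(A) = P(A|B1)P(B1) + P(A|B2)P(B2) + P(A|B3)P(B3)
= 2/11*1/14 + 5/11*6/7 + 4/9*1/14
= 1/77 + 30/77 + 2/63 = 43/99

43/99


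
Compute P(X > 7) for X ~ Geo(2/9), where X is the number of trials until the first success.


P(X > 7) = P(first 7 trials all fail) = (1-p)^7 = (7/9)^7 = 823543/4782969

823543/4782969


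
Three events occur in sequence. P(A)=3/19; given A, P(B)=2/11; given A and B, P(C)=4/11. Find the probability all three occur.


P(A∩B∩C) = P(A) * P(B|A) * P(C|A∩B)
= 3/19 * 2/11 * 4/11
= 6/209 * 4/11 = 24/2299

24/2299


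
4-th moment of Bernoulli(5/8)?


For Bernoulli: X in {0,1}
E[X^4] = 0^4*(1-5/8) + 1^4*5/8 = 5/8

5/8


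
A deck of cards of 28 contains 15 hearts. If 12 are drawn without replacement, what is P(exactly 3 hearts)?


P(X=3) = C(15,3)*C(13,9) / C(28,12)
= 455*715 / 30421755
= 325325/30421755 = 715/66861

715/66861


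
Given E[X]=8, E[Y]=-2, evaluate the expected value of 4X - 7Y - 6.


E[4X - 7Y - 6] = 4*E[X] - 7*E[Y] - 6
= (4)*(8) + (-7)*(-2) + (-6)
= 32 + 14 - 6 = 40

40


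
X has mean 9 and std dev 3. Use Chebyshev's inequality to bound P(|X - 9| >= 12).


k = 12/3 = 4
Chebyshev: P(|X-mu| >= k*sigma) <= 1/k^2 = 1/4^2 = 1/16

1/16


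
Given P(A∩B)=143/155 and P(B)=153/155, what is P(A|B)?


P(A|B) = P(A∩B)/P(B) = (143/155)/(153/155) = 143/153

143/153


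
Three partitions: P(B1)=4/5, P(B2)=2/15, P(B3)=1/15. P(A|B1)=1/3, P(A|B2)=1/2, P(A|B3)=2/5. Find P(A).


P(A) = P(A|B1)P(B1) + P(A|B2)P(B2) + P(A|B3)P(B3)
= 1/3*4/5 + 1/2*2/15 + 2/5*1/15
= 4/15 + 1/15 + 2/75 = 9/25

9/25


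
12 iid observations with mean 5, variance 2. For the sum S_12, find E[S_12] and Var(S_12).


E[S_n] = n*mu = 12*5 = 60
Var(S_n) = n*sigma^2 = 12*2 = 24

E[S_12]=60, Var(S_12)=24


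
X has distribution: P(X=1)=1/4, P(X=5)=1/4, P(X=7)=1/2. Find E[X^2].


E[X^2] = sum(g(x)*P(x))
= 1*1/4 + 25*1/4 + 49*1/2
= 31

31


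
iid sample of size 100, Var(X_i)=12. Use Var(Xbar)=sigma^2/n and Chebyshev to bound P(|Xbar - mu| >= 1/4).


Var(Xbar) = Var(X)/n = 12/100
Chebyshev: P(|Xbar-mu| >= 1/4) <= Var(Xbar)/(1/4)^2 = (3/25)/(1/16) = 48/25
Bound exceeds 1, so trivial bound: 1

1


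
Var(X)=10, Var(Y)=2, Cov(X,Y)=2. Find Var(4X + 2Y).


Var(4X + 2Y) = 4^2*Var(X) + 2^2*Var(Y) + 2*4*2*Cov(X,Y)
= 16*10 + 4*2 + 16*2
= 160 + 8 + 32 = 200

200


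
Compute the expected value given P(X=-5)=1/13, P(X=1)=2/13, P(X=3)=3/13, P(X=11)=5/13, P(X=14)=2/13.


E[X] = sum(x * P(x))
= -5*1/13 + 1*2/13 + 3*3/13 + 11*5/13 + 14*2/13
= 89/13

89/13


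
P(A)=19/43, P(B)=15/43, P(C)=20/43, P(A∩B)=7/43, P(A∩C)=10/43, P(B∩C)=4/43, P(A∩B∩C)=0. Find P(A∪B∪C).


P(A∪B∪C) = P(A)+P(B)+P(C) - P(AB)-P(AC)-P(BC) + P(ABC)
= 19/43+15/43+20/43 - 7/43-10/43-4/43 + 0
= 33/43

33/43


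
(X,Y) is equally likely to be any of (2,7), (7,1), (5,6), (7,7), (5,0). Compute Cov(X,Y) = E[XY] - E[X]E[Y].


E[X]=26/5, E[Y]=21/5, E[XY]=20
Cov(X,Y) = E[XY] - E[X]E[Y] = 20 - 26/5*21/5 = -46/25

-46/25


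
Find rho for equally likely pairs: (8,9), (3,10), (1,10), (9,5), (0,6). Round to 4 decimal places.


Cov(X,Y) = -2.2000, Var(X) = 13.3600, Var(Y) = 4.4000
rho = Cov/(sqrt(VarX)*sqrt(VarY)) = -0.2869

-0.2869


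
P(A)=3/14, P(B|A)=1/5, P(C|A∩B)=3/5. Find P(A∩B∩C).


P(A∩B∩C) = P(A) * P(B|A) * P(C|A∩B)
= 3/14 * 1/5 * 3/5
= 3/70 * 3/5 = 9/350

9/350


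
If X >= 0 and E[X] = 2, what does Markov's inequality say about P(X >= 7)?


Markov: P(X >= a) <= E[X]/a
P(X >= 7) <= 2/7

2/7


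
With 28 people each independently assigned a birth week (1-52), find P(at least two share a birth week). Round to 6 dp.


P(all different) = prod((52-i)/52 for i=0..27) = 0.000116
P(at least one match) = 1 - 0.000116 = 0.999884

0.999884


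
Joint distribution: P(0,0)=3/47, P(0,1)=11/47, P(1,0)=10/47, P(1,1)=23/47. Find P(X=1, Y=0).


Read from table: P(X=1, Y=0) = 10/47

10/47


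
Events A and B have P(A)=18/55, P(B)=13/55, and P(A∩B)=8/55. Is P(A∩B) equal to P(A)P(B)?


P(A)*P(B) = 18/55*13/55 = 234/3025
P(A∩B) = 8/55 != 234/3025, so not independent

No, A and B are not independent


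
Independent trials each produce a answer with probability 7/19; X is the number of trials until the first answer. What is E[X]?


For geometric (trials until first success), E[X] = 1/p = 1/(7/19) = 19/7

19/7


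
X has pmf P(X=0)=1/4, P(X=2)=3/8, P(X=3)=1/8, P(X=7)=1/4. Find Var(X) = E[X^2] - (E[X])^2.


E[X] = 23/8, E[X^2] = 119/8
Var(X) = E[X^2] - (E[X])^2 = 119/8 - (23/8)^2 = 423/64

423/64


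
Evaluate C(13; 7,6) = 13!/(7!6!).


13! = 6227020800
Denominator: 7!=5040 * 6!=720
Coefficient = 6227020800 / 3628800 = 1716

1716


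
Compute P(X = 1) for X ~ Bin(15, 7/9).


P(X=1) = C(15,1) * p^1 * (1-p)^14
= 15 * 7/9 * 16384/22876792454961
= 573440/68630377364883

573440/68630377364883


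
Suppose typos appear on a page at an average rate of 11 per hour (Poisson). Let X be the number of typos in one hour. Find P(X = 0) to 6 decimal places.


P(X=0) = e^(-11) * 11^0 / 0!
≈ 0.00001670170079 * 1 / 1
≈ 0.000017

0.000017


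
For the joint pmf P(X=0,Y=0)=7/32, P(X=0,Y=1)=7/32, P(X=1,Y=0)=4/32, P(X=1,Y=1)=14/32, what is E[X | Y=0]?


P(Y=0) = 11/32
E[X|Y=0] = (0*7 + 1*4)/11 = 4/11

4/11


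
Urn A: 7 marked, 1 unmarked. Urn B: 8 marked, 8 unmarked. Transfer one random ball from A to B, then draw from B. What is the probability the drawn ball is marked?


P(transfer marked) = 7/8; P(transfer unmarked) = 1/8
If marked transferred: Urn II has 9 marked of 17, so P(marked|marked moved) = 9/17
If unmarked transferred: Urn II has 8 marked of 17, so P(marked|unmarked moved) = 8/17
By total probability: P(marked) = 7/8*9/17 + 1/8*8/17 = 71/136

71/136


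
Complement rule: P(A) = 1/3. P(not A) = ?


P(A') = 1 - P(A) = 1 - 1/3 = 2/3

2/3


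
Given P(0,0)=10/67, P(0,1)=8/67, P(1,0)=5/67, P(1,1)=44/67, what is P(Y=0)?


P(Y=0) = P(0,0)+P(1,0) = 10/67 + 5/67 = 15/67

15/67


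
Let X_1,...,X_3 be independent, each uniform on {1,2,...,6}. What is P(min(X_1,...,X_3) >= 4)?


P(min >= 4) = P(all X_i >= 4) = (P(X_1 >= 4))^3
= (3/6)^3 = (1/2)^3 = 1/8

1/8


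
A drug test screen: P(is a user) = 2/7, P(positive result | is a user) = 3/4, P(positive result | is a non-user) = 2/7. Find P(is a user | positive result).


P(A) = P(A|B)P(B) + P(A|B')P(B') = 3/4*2/7 + 2/7*5/7 = 41/98
P(B|A) = P(A|B)P(B)/P(A) = (3/14)/(41/98) = 21/41

21/41


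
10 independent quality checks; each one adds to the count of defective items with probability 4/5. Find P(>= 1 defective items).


P(at least one) = 1 - P(none)
P(none) = (1 - 4/5)^10 = (1/5)^10 = 1/9765625
P(at least one) = 1 - 1/9765625 = 9765624/9765625

9765624/9765625


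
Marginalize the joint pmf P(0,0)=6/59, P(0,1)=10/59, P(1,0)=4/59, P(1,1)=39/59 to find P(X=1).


P(X=1) = P(1,0)+P(1,1) = 4/59 + 39/59 = 43/59

43/59


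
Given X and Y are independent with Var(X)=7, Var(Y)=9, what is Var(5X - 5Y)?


Independence => Cov(X,Y)=0
Var(5X - 5Y) = 5^2*Var(X) + (-5)^2*Var(Y)
= 25*7 + 25*9 = 400

400


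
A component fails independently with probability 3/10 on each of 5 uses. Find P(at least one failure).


P(at least one) = 1 - P(none)
P(none) = (1 - 3/10)^5 = (7/10)^5 = 16807/100000
P(at least one) = 1 - 16807/100000 = 83193/100000

83193/100000


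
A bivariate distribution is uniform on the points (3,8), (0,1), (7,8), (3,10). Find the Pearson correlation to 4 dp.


Cov(X,Y) = 5.5625, Var(X) = 6.1875, Var(Y) = 11.6875
rho = Cov/(sqrt(VarX)*sqrt(VarY)) = 0.6541

0.6541


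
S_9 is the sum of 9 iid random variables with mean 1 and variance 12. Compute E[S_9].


E[S_n] = n*E[X_1] = 9*1 = 9

9


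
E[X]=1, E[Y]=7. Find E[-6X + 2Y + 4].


E[-6X + 2Y + 4] = -6*E[X] + 2*E[Y] + 4
= (-6)*(1) + (2)*(7) + (4)
= -6 + 14 + 4 = 12

12


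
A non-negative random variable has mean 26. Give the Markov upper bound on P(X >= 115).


Markov: P(X >= a) <= E[X]/a
P(X >= 115) <= 26/115

26/115


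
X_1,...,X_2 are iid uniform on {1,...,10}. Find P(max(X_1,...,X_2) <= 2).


P(max <= 2) = P(all X_i <= 2) = (P(X_1 <= 2))^2
= (2/10)^2 = (1/5)^2 = 1/25

1/25


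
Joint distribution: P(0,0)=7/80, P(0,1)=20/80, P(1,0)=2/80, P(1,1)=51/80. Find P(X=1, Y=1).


Read from table: P(X=1, Y=1) = 51/80

51/80


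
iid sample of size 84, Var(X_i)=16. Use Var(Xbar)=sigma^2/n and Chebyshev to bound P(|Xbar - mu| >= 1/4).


Var(Xbar) = Var(X)/n = 16/84
Chebyshev: P(|Xbar-mu| >= 1/4) <= Var(Xbar)/(1/4)^2 = (4/21)/(1/16) = 64/21
Bound exceeds 1, so trivial bound: 1

1


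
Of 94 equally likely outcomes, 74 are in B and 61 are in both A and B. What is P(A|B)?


P(A|B) = P(A∩B)/P(B) = (61/94)/(74/94) = 61/74

61/74


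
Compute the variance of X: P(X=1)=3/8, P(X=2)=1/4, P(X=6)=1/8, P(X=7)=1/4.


E[X] = 27/8, E[X^2] = 145/8
Var(X) = E[X^2] - (E[X])^2 = 145/8 - (27/8)^2 = 431/64

431/64


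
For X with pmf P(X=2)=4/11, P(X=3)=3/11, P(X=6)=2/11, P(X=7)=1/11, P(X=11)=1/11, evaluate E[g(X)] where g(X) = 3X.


E[3X] = sum(g(x)*P(x))
= 6*4/11 + 9*3/11 + 18*2/11 + 21*1/11 + 33*1/11
= 141/11

141/11


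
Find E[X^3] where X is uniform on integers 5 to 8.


E[X^3] = (1/4) * sum(x^3 for x=5..8)
= 1196/4 = 299

299


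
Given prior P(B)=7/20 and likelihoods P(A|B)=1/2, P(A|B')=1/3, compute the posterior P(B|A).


P(A) = P(A|B)P(B) + P(A|B')P(B') = 1/2*7/20 + 1/3*13/20 = 47/120
P(B|A) = P(A|B)P(B)/P(A) = (7/40)/(47/120) = 21/47

21/47


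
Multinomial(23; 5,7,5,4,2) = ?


23! = 25852016738884976640000
Denominator: 5!=120 * 7!=5040 * 5!=120 * 4!=24 * 2!=2
Coefficient = 25852016738884976640000 / 3483648000 = 7420961227680

7420961227680


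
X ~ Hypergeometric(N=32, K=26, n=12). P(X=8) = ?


P(X=8) = C(26,8)*C(6,4) / C(32,12)
= 1562275*15 / 225792840
= 23434125/225792840 = 5225/50344

5225/50344


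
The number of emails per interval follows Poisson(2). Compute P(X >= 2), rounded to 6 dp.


P(X>=2) = 1 - P(X<=1) = 1 - (e^(-2)*2^0/0! + e^(-2)*2^1/1!)
≈ 1 - (0.1353352832 + 0.2706705665)
= 1 - 0.4060058497 = 0.5939941503
≈ 0.593994

0.593994


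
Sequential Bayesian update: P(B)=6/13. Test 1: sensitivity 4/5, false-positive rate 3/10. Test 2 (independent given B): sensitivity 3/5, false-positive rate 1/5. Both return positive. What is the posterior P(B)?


After test 1: P(+) = 4/5*6/13 + 3/10*7/13 = 69/130
P(B|+) = (24/65)/(69/130) = 16/23
After test 2 (use post1 as new prior): P(+) = 3/5*16/23 + 1/5*7/23 = 11/23
P(B|+,+) = (48/115)/(11/23) = 48/55

48/55


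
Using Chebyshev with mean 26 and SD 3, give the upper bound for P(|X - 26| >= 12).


k = 12/3 = 4
Chebyshev: P(|X-mu| >= k*sigma) <= 1/k^2 = 1/4^2 = 1/16

1/16


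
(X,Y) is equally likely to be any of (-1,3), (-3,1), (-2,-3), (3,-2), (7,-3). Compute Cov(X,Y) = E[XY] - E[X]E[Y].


E[X]=4/5, E[Y]=-4/5, E[XY]=-27/5
Cov(X,Y) = E[XY] - E[X]E[Y] = -27/5 - 4/5*-4/5 = -119/25

-119/25


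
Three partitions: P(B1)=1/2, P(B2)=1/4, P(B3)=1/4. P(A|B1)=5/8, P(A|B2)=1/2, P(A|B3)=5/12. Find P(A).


P(A) = P(A|B1)P(B1) + P(A|B2)P(B2) + P(A|B3)P(B3)
= 5/8*1/2 + 1/2*1/4 + 5/12*1/4
= 5/16 + 1/8 + 5/48 = 13/24

13/24


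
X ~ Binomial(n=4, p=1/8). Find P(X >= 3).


P(X>=3) = P(X=3) + P(X=4)
= 7/1024 + 1/4096
= 29/4096

29/4096


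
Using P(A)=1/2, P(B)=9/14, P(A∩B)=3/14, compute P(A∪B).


P(A∪B) = P(A) + P(B) - P(A∩B)
= 1/2 + 9/14 - 3/14 = 13/14

13/14


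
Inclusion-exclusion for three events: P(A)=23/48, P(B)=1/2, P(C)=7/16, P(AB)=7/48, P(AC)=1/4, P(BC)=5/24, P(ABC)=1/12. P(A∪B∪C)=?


P(A∪B∪C) = P(A)+P(B)+P(C) - P(AB)-P(AC)-P(BC) + P(ABC)
= 23/48+1/2+7/16 - 7/48-1/4-5/24 + 1/12
= 43/48

43/48


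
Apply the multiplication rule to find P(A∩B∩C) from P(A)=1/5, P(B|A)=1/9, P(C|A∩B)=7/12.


P(A∩B∩C) = P(A) * P(B|A) * P(C|A∩B)
= 1/5 * 1/9 * 7/12
= 1/45 * 7/12 = 7/540

7/540


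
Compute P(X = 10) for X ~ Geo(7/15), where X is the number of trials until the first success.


P(X=10) = (1-p)^9 * p = (8/15)^9 * 7/15
= 134217728/38443359375 * 7/15 = 939524096/576650390625

939524096/576650390625


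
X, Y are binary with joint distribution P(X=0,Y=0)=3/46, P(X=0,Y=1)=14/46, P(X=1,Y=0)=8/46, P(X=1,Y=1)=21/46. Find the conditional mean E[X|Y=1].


P(Y=1) = 35/46
E[X|Y=1] = (0*14 + 1*21)/35 = 21/35 = 3/5

3/5


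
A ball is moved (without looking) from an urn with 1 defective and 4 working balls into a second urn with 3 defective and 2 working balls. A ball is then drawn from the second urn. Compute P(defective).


P(transfer defective) = 1/5; P(transfer working) = 4/5
If defective transferred: Urn II has 4 defective of 6, so P(defective|defective moved) = 2/3
If working transferred: Urn II has 3 defective of 6, so P(defective|working moved) = 1/2
By total probability: P(defective) = 1/5*2/3 + 4/5*1/2 = 8/15

8/15


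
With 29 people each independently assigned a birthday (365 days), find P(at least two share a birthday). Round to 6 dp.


P(all different) = prod((365-i)/365 for i=0..28) = 0.319031
P(at least one match) = 1 - 0.319031 = 0.680969

0.680969


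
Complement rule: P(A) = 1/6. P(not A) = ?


P(A') = 1 - P(A) = 1 - 1/6 = 5/6

5/6


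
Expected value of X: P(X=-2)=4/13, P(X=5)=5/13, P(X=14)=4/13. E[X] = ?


E[X] = sum(x * P(x))
= -2*4/13 + 5*5/13 + 14*4/13
= 73/13

73/13


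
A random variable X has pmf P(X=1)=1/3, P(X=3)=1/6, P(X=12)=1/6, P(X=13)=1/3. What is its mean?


E[X] = sum(x * P(x))
= 1*1/3 + 3*1/6 + 12*1/6 + 13*1/3
= 43/6

43/6
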